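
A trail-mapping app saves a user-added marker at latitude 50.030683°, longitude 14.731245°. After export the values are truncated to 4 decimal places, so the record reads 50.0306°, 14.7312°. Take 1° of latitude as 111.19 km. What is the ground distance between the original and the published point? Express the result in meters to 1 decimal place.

Δlat = 50.030683 − 50.0306 = +0.000083°; Δlon = 14.731245 − 14.7312 = +0.000045°.
N–S: 0.000083° × 111190 m/° = 9.22877 m.
East–west at this latitude: 0.000045° × 111190 × cos 50.0306° ≈ 0.000045 × 71426.1 = 3.21417 m.
Combined displacement = (9.22877² + 3.21417²)^½ ≈ 9.77247 m.

9.8 meters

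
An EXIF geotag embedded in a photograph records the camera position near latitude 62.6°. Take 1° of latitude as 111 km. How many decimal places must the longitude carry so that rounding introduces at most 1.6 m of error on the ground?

5

At 62.6° one degree of longitude covers 111000 × cos 62.6° ≈ 111000 × 0.4602 ≈ 51082.2 m.
With N decimal places the half-ulp bound is 0.5·10⁻ᴺ°, or 0.5·10⁻ᴺ × 51082.2 m on the ground.
Need 0.5 × 51082.2 × 10⁻ᴺ ≤ 1.6 → 10⁻ᴺ ≤ 6.264e-05, so N ≥ 4.20.
N = 4 would give 2.55 m (too coarse); N = 5 gives 0.255 m ≤ 1.6 m.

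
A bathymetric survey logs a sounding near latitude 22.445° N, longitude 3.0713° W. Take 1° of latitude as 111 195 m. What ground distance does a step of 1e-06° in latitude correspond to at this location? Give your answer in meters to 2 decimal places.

0.11 meters

1e-06° × 111195 m/° = 0.111195 m.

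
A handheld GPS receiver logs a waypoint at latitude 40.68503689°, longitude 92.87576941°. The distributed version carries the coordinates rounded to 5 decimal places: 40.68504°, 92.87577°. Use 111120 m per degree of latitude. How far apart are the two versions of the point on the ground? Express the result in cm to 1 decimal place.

34.9 cm

The latitude changed by -0.00000311° and the longitude by -0.00000059°.
N–S: -0.00000311° × 111120 m/° = -0.345583 m.
East–west at this latitude: -0.00000059° × 111120 × cos 40.685° ≈ -0.00000059 × 84262.8 = -0.0497151 m.
Combined displacement = (0.345583² + 0.0497151²)^½ ≈ 0.349141 m.
That is 0.349141 m = 34.914 cm.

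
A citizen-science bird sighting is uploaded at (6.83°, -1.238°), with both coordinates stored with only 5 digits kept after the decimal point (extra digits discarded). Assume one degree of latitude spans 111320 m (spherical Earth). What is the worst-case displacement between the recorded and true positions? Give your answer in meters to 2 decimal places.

1.57 meters

Truncating at 5 decimal places can drop up to a full unit in the last place, so each coordinate may be off by as much as 1e-05°.
Latitude error → 1e-05 × 111320 = 1.1132 m along the meridian.
E–W at 6.83°: 1e-05° × 111320 × cos 6.83° = 1e-05 × 111320 × 0.9929 ≈ 1.1053 m.
The two errors are perpendicular, so the maximum displacement is √(1.1132² + 1.1053²) ≈ 1.56873 m.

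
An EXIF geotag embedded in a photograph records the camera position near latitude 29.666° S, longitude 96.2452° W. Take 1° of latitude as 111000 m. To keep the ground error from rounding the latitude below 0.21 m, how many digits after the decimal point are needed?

6 decimal places

One degree of latitude covers 111000 m.
Rounding to N decimal places gives at most 0.5 × 10⁻ᴺ degrees of error, i.e. 0.5 × 10⁻ᴺ × 111000 m.
Need 0.5 × 111000 × 10⁻ᴺ ≤ 0.21 → 10⁻ᴺ ≤ 3.784e-06, so N ≥ 5.42.
So 6 decimal places suffice (0.0555 m); 5 would allow up to 0.555 m.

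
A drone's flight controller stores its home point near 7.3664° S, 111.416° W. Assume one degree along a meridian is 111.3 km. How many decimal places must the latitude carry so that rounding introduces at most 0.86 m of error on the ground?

5 decimal places

One degree of latitude covers 111300 m.
N decimal places → at most half a unit in the last place, 0.5 × 10⁻ᴺ° = 111300/2 × 10⁻ᴺ m.
Need 0.5 × 111300 × 10⁻ᴺ ≤ 0.86 → 10⁻ᴺ ≤ 1.545e-05, so N ≥ 4.81.
So 5 decimal places suffice (0.556 m); 4 would allow up to 5.57 m.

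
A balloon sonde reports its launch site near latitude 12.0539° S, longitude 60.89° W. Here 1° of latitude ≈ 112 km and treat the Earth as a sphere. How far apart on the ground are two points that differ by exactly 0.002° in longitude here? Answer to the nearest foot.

719 feet

At 12.0539° a degree of longitude is 112000 × cos 12.0539° ≈ 109531 m, so 0.002° corresponds to 219.061 m.
In feet: 219.061 m ÷ 0.3048 ≈ 718.7 ft.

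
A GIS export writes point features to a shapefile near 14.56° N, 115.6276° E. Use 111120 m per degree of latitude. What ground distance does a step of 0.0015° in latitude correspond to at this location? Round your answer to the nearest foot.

Along a meridian 0.0015° is 0.0015 × 111120 = 166.68 m.
In feet: 166.68 m ÷ 0.3048 ≈ 546.85 ft.

547 feet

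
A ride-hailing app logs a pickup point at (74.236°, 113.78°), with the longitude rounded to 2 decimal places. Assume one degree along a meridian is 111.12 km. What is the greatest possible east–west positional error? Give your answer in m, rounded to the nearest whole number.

Rounding to 2 decimal places leaves the longitude within ±0.005° of the true value.
One degree of longitude at 74.236° is 111120 × cos 74.236° ≈ 111120 × 0.2717 = 30188.6 m.
Maximum E–W displacement: 0.005 × 30188.6 = 150.943 m.

151 m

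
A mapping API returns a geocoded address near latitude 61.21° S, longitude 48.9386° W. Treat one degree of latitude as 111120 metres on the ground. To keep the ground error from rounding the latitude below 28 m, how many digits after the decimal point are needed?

4

One degree of latitude covers 111120 m.
N decimal places → at most half a unit in the last place, 0.5 × 10⁻ᴺ° = 111120/2 × 10⁻ᴺ m.
Need 0.5 × 111120 × 10⁻ᴺ ≤ 28 → 10⁻ᴺ ≤ 5.040e-04, so N ≥ 3.30.
At 3 places the error can reach 55.6 m, but 4 places keeps it to 5.56 m.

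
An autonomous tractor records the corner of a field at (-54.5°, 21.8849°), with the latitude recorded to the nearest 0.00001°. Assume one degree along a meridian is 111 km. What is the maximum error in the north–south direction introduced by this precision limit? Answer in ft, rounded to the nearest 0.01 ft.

1.82 ft

Rounding to 5 decimal places leaves the latitude within ±5e-06° of the true value.
So the N–S error is at most 5e-06 × 111000 = 0.555 m.
In feet: 0.555 m ÷ 0.3048 ≈ 1.8209 ft.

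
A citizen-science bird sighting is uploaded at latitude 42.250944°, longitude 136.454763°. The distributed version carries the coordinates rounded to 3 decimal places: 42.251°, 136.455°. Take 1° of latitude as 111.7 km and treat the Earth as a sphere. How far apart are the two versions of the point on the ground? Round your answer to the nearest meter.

21 meters

The latitude changed by -0.000056° and the longitude by -0.000237°.
North–south shift: -0.000056 × 111700 = -6.2552 m.
E–W at 42.251°: -0.000237° × 111700 × cos 42.251° = -0.000237 × 111700 × 0.7402 ≈ -19.5954 m.
Hypotenuse of the two orthogonal shifts: √(6.2552² + 19.5954²) = 20.5696 m.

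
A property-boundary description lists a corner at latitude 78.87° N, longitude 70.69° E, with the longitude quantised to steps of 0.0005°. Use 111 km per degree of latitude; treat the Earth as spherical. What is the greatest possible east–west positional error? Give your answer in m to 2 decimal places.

5.36 m

With a 0.0005° grid the true value lies within half a step, ±0.0005°/2 = ±0.00025°, of the stored one.
One degree of longitude at 78.87° is 111000 × cos 78.87° ≈ 111000 × 0.1930 = 21427 m.
East–west error: 0.00025° × 21427 m/° ≈ 5.35674 m.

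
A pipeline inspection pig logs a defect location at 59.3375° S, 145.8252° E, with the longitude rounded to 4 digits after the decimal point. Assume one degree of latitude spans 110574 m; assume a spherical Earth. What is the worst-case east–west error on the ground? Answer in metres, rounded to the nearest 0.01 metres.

2.82 metres

Rounding to 4 decimal places leaves the longitude within ±5e-05° of the true value.
At latitude 59.3375° a degree of longitude spans 110574 m × cos 59.3375° = 110574 × 0.5100 ≈ 56390.5 m.
So at most 5e-05° × 56390.5 ≈ 2.81953 m east–west.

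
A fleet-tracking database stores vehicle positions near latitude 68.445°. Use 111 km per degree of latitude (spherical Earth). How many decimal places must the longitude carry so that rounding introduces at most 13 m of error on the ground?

At 68.445° one degree of longitude covers 111000 × cos 68.445° ≈ 111000 × 0.3674 ≈ 40780.8 m.
N decimal places → at most half a unit in the last place, 0.5 × 10⁻ᴺ° = 40780.8/2 × 10⁻ᴺ m.
Setting 20390.4 × 10⁻ᴺ ≤ 13 gives 10ᴺ ≥ 1568, i.e. N ≥ 3.20.
At 3 places the error can reach 20.4 m, but 4 places keeps it to 2.04 m.

4 decimal places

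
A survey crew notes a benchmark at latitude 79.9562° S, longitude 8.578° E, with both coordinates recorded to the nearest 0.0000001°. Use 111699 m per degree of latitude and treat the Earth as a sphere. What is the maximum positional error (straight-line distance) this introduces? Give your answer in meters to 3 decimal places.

Rounding to 7 decimal places leaves each coordinate within ±5e-08° of the true value.
Latitude error → 5e-08 × 111699 = 0.00558495 m along the meridian.
E–W at 79.9562°: 5e-08° × 111699 × cos 79.9562° = 5e-08 × 111699 × 0.1744 ≈ 0.000974021 m.
Combining orthogonally: (0.00558495² + 0.000974021²)^½ ≈ 0.00566925 m.

0.006 meters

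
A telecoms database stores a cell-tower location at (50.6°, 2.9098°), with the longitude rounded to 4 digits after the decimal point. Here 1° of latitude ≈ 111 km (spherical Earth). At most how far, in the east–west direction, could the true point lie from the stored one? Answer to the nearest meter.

4 meters

Rounding to 4 decimal places leaves the longitude within ±5e-05° of the true value.
At latitude 50.6° a degree of longitude spans 111000 m × cos 50.6° = 111000 × 0.6347 ≈ 70455.1 m.
Maximum E–W displacement: 5e-05 × 70455.1 = 3.52275 m.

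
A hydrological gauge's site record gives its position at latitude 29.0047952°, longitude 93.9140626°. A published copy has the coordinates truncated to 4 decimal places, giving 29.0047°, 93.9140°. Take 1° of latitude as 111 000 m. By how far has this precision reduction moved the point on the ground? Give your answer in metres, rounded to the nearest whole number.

12 metres

Δlat = 29.0047952 − 29.0047 = +0.0000952°; Δlon = 93.9140626 − 93.9140 = +0.0000626°.
N–S: 0.0000952° × 111000 m/° = 10.5672 m.
E–W at 29.0047°: 0.0000626° × 111000 × cos 29.0047° = 0.0000626 × 111000 × 0.8746 ≈ 6.07711 m.
Combined displacement = (10.5672² + 6.07711²)^½ ≈ 12.19 m.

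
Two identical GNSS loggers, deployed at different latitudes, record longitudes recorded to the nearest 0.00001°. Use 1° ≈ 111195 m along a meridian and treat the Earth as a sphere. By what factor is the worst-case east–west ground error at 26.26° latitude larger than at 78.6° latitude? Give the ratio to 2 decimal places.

4.54

Rounding to 5 decimal places leaves the longitude within ±5e-06° of the true value.
At 26.26°: 5e-06° × 111195 × cos 26.26° = 5e-06 × 111195 × 0.8968 ≈ 0.4986 m.
Error at 78.6° = 5e-06° × 111195 × cos 78.6° ≈ 0.55597 × 0.1977 = 0.10989 m.
The ratio reduces to cos 26.26° / cos 78.6° = 0.8968/0.1977 ≈ 4.5371.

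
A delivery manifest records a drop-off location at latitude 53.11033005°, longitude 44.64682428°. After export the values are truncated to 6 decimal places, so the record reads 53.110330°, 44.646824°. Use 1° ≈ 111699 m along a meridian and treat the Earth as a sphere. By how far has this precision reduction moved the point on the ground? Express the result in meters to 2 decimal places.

0.02 meters

The latitude changed by +0.00000005° and the longitude by +0.00000028°.
North–south shift: 0.00000005 × 111699 = 0.00558495 m.
E–W at 53.1103°: 0.00000028° × 111699 × cos 53.1103° = 0.00000028 × 111699 × 0.6003 ≈ 0.0187741 m.
Hypotenuse of the two orthogonal shifts: √(0.00558495² + 0.0187741²) = 0.0195872 m.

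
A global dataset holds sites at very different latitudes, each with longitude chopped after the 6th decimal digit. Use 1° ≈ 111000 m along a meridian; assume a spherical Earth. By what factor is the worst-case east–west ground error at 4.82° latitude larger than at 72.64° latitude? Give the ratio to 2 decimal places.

Truncating at 6 decimal places can drop up to a full unit in the last place, so the longitude may be off by as much as 1e-06°.
At 4.82°: 1e-06° × 111000 × cos 4.82° = 1e-06 × 111000 × 0.9965 ≈ 0.11061 m.
Error at 72.64° = 1e-06° × 111000 × cos 72.64° ≈ 0.111 × 0.2984 = 0.03312 m.
Ratio: 0.11061 / 0.03312 = cos 4.82° / cos 72.64° ≈ 3.3396.

3.34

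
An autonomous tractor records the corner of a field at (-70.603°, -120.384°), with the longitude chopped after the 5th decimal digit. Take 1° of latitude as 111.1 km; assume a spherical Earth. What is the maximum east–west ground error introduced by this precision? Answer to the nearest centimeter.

Truncating at 5 decimal places can drop up to a full unit in the last place, so the longitude may be off by as much as 1e-05°.
At latitude 70.603° a degree of longitude spans 111100 m × cos 70.603° = 111100 × 0.3321 ≈ 36897.6 m.
Maximum E–W displacement: 1e-05 × 36897.6 = 0.368976 m.
That is 0.368976 m = 36.898 cm.

37 centimeters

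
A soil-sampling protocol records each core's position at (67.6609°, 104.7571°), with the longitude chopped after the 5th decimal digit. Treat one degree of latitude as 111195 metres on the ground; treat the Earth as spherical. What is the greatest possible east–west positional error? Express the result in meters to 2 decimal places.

0.42 meters

Truncating at 5 decimal places can drop up to a full unit in the last place, so the longitude may be off by as much as 1e-05°.
Parallels shrink by cos φ, so at 67.6609° a degree of longitude is 111195 × 0.3801 ≈ 42263.8 m.
East–west error: 1e-05° × 42263.8 m/° ≈ 0.422638 m.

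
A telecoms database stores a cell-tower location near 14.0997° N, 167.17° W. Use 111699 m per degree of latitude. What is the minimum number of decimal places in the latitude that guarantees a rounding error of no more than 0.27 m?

One degree of latitude covers 111699 m.
Rounding to N decimal places gives at most 0.5 × 10⁻ᴺ degrees of error, i.e. 0.5 × 10⁻ᴺ × 111699 m.
Setting 55849.5 × 10⁻ᴺ ≤ 0.27 gives 10ᴺ ≥ 2.068e+05, i.e. N ≥ 5.32.
N = 5 would give 0.558 m (too coarse); N = 6 gives 0.0558 m ≤ 0.27 m.

6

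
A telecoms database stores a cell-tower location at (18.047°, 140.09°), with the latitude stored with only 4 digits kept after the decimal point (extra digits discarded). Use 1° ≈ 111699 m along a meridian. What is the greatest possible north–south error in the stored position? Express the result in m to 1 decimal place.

11.2 m

Truncating at 4 decimal places can drop up to a full unit in the last place, so the latitude may be off by as much as 0.0001°.
Along the meridian that is 0.0001° × 111699 m/° = 11.1699 m.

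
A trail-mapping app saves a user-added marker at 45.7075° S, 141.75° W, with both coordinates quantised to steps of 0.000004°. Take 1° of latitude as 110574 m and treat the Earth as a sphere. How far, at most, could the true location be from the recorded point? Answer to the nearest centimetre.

With a 0.000004° grid the true value lies within half a step, ±0.000004°/2 = ±2e-06°, of the stored one.
N–S: 2e-06° × 110574 m/° = 0.221148 m.
East–west component at 45.7075°: 2e-06° × 110574 × cos 45.7075° ≈ 2e-06 × 77216.2 ≈ 0.154432 m.
Combining orthogonally: (0.221148² + 0.154432²)^½ ≈ 0.269733 m.
That is 0.269733 m = 26.973 cm.

27 centimetres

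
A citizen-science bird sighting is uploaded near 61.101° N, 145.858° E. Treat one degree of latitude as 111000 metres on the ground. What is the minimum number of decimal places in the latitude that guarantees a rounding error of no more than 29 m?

One degree of latitude covers 111000 m.
N decimal places → at most half a unit in the last place, 0.5 × 10⁻ᴺ° = 111000/2 × 10⁻ᴺ m.
Need 0.5 × 111000 × 10⁻ᴺ ≤ 29 → 10⁻ᴺ ≤ 5.225e-04, so N ≥ 3.28.
At 3 places the error can reach 55.5 m, but 4 places keeps it to 5.55 m.

4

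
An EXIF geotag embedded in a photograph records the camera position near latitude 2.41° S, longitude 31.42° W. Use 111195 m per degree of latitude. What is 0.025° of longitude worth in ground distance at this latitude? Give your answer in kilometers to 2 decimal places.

2.78 kilometers

0.025° of longitude at 2.41° is 0.025 × 111195 × cos 2.41° ≈ 0.025 × 111097 = 2777.42 m.
That is 2777.42 m = 2.7774 km.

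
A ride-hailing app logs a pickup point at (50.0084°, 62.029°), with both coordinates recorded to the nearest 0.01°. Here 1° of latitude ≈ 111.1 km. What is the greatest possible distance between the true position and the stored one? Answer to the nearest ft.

2166 ft

Rounding to 2 decimal places leaves each coordinate within ±0.005° of the true value.
Latitude error → 0.005 × 111100 = 555.5 m along the meridian.
Longitude error → 0.005 × 111100 × cos 50.0084° = 0.005 × 111100 × 0.6427 ≈ 357.006 m.
The two errors are perpendicular, so the maximum displacement is √(555.5² + 357.006²) ≈ 660.328 m.
In feet: 660.328 m ÷ 0.3048 ≈ 2166.4 ft.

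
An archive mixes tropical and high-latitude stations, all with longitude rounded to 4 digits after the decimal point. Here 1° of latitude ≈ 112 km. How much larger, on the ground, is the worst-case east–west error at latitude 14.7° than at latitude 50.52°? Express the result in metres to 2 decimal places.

Rounding to 4 decimal places leaves the longitude within ±5e-05° of the true value.
Error at 14.7° = 5e-05° × 112000 × cos 14.7° ≈ 5.6 × 0.9673 = 5.4167 m.
At 50.52°: 5e-05° × 112000 × cos 50.52° = 5e-05 × 112000 × 0.6358 ≈ 3.5605 m.
So the lower-latitude error exceeds the higher by 5.4167 − 3.5605 = 1.8562 m.

1.86 metres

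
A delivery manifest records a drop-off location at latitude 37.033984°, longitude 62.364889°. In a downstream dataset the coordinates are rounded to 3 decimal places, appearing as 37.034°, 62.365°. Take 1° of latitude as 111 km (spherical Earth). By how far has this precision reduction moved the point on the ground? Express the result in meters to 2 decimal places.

The latitude changed by -0.000016° and the longitude by -0.000111°.
North–south shift: -0.000016 × 111000 = -1.776 m.
East–west at this latitude: -0.000111° × 111000 × cos 37.034° ≈ -0.000111 × 88608.9 = -9.83559 m.
Distance: √(1.776² + 9.83559²) ≈ 9.99465 m.

9.99 meters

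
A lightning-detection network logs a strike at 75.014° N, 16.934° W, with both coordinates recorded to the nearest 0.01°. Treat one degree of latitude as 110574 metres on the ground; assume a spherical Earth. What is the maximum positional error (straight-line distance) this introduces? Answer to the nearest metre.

Rounding to 2 decimal places leaves each coordinate within ±0.005° of the true value.
N–S: 0.005° × 110574 m/° = 552.87 m.
Longitude error → 0.005 × 110574 × cos 75.014° = 0.005 × 110574 × 0.2586 ≈ 142.963 m.
Worst case both components are at the extreme and orthogonal: √(552.87² + 142.963²) ≈ 571.055 m.

571 metres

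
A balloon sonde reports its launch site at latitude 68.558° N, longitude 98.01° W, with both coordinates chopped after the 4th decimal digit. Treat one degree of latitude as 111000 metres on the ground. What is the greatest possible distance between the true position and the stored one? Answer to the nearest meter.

Truncating at 4 decimal places can drop up to a full unit in the last place, so each coordinate may be off by as much as 0.0001°.
Latitude error → 0.0001 × 111000 = 11.1 m along the meridian.
E–W at 68.558°: 0.0001° × 111000 × cos 68.558° = 0.0001 × 111000 × 0.3656 ≈ 4.05771 m.
Combining orthogonally: (11.1² + 4.05771²)^½ ≈ 11.8184 m.

12 meters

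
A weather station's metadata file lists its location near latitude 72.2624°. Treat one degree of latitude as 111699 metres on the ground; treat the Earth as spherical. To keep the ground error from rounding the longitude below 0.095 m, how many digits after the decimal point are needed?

At 72.2624° one degree of longitude covers 111699 × cos 72.2624° ≈ 111699 × 0.3047 ≈ 34030 m.
N decimal places → at most half a unit in the last place, 0.5 × 10⁻ᴺ° = 34030/2 × 10⁻ᴺ m.
Setting 17015 × 10⁻ᴺ ≤ 0.095 gives 10ᴺ ≥ 1.791e+05, i.e. N ≥ 5.25.
So 6 decimal places suffice (0.017 m); 5 would allow up to 0.17 m.

6 decimal places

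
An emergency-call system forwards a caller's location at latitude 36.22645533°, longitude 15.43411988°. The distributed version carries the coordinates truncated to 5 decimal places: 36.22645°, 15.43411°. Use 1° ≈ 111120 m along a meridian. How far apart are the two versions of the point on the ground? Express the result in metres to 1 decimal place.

1.1 metres

The latitude changed by +0.00000533° and the longitude by +0.00000988°.
N–S: 0.00000533° × 111120 m/° = 0.59227 m.
E–W at 36.2264°: 0.00000988° × 111120 × cos 36.2264° = 0.00000988 × 111120 × 0.8067 ≈ 0.885635 m.
Combined displacement = (0.59227² + 0.885635²)^½ ≈ 1.06543 m.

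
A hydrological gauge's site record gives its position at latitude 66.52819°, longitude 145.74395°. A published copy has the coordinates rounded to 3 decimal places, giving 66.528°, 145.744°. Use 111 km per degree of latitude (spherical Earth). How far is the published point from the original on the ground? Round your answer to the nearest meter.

Δlat = 66.52819 − 66.528 = +0.00019°; Δlon = 145.74395 − 145.744 = -0.00005°.
North–south shift: 0.00019 × 111000 = 21.09 m.
E–W at 66.528°: -0.00005° × 111000 × cos 66.528° = -0.00005 × 111000 × 0.3983 ≈ -2.21057 m.
Combined displacement = (21.09² + 2.21057²)^½ ≈ 21.2055 m.

21 meters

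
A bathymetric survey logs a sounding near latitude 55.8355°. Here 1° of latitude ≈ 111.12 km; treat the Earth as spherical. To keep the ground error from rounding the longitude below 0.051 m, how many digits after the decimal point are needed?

At 55.8355° one degree of longitude covers 111120 × cos 55.8355° ≈ 111120 × 0.5616 ≈ 62401.7 m.
With N decimal places the half-ulp bound is 0.5·10⁻ᴺ°, or 0.5·10⁻ᴺ × 62401.7 m on the ground.
Need 0.5 × 62401.7 × 10⁻ᴺ ≤ 0.051 → 10⁻ᴺ ≤ 1.635e-06, so N ≥ 5.79.
N = 5 would give 0.312 m (too coarse); N = 6 gives 0.0312 m ≤ 0.051 m.

6 decimal places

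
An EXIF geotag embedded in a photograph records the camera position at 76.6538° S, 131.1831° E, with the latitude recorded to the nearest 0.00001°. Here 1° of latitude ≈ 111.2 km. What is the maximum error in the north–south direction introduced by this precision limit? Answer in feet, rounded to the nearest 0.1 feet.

Rounding to 5 decimal places leaves the latitude within ±5e-06° of the true value.
North–south distance: 5e-06° × 111200 m/° = 0.556 m.
Converting: 0.556 m × 3.2808 ft/m ≈ 1.8241 ft.

1.8 feet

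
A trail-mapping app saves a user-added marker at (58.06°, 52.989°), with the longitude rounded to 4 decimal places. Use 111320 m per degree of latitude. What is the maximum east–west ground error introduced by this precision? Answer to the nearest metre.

3 metres

Rounding to 4 decimal places leaves the longitude within ±5e-05° of the true value.
Parallels shrink by cos φ, so at 58.06° a degree of longitude is 111320 × 0.5290 ≈ 58891.7 m.
Maximum E–W displacement: 5e-05 × 58891.7 = 2.94459 m.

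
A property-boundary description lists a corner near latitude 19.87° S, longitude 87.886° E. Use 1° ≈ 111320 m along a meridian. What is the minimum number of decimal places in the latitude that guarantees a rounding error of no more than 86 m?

3

One degree of latitude covers 111320 m.
Rounding to N decimal places gives at most 0.5 × 10⁻ᴺ degrees of error, i.e. 0.5 × 10⁻ᴺ × 111320 m.
Setting 55660 × 10⁻ᴺ ≤ 86 gives 10ᴺ ≥ 647.2, i.e. N ≥ 2.81.
N = 2 would give 557 m (too coarse); N = 3 gives 55.7 m ≤ 86 m.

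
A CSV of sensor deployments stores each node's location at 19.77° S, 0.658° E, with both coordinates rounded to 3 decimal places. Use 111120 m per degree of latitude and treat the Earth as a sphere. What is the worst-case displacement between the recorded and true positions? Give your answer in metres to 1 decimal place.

76.3 metres

Rounding to 3 decimal places leaves each coordinate within ±0.0005° of the true value.
Latitude error → 0.0005 × 111120 = 55.56 m along the meridian.
E–W at 19.77°: 0.0005° × 111120 × cos 19.77° = 0.0005 × 111120 × 0.9411 ≈ 52.2852 m.
Worst case both components are at the extreme and orthogonal: √(55.56² + 52.2852²) ≈ 76.2932 m.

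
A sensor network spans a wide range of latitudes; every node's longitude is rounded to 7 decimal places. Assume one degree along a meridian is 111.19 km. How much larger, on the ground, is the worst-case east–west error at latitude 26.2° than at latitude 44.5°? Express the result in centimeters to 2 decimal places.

0.10 centimeters

Rounding to 7 decimal places leaves the longitude within ±5e-08° of the true value.
At 26.2°: 5e-08° × 111190 × cos 26.2° = 5e-08 × 111190 × 0.8973 ≈ 0.0049883 m.
At 44.5°: 5e-08° × 111190 × cos 44.5° = 5e-08 × 111190 × 0.7133 ≈ 0.0039653 m.
Difference: 0.0049883 − 0.0039653 = 0.001023 m.
That is 0.00102299 m = 0.1023 cm.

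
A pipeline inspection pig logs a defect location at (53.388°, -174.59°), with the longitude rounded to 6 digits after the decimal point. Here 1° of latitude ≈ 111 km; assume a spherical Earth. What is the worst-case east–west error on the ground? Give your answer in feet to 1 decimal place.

0.1 feet

Rounding to 6 decimal places leaves the longitude within ±5e-07° of the true value.
At latitude 53.388° a degree of longitude spans 111000 m × cos 53.388° = 111000 × 0.5964 ≈ 66199.6 m.
Maximum E–W displacement: 5e-07 × 66199.6 = 0.0330998 m.
In feet: 0.0330998 m ÷ 0.3048 ≈ 0.1086 ft.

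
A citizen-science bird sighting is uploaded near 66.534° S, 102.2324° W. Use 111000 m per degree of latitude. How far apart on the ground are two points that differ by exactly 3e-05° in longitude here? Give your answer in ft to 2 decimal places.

4.35 ft

One degree of longitude here spans 111000 × cos 66.534° = 111000 × 0.3982 ≈ 44200.7 m; 3e-05° of that is 1.32602 m.
Converting: 1.32602 m × 3.2808 ft/m ≈ 4.3505 ft.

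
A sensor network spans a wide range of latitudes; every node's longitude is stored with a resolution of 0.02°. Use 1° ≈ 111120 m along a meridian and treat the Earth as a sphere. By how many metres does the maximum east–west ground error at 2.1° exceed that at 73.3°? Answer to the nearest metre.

With a 0.02° grid the true value lies within half a step, ±0.02°/2 = ±0.01°, of the stored one.
At 2.1°: 0.01° × 111120 × cos 2.1° = 0.01 × 111120 × 0.9993 ≈ 1110.5 m.
At 73.3°: 0.01° × 111120 × cos 73.3° = 0.01 × 111120 × 0.2874 ≈ 319.32 m.
Difference: 1110.5 − 319.32 = 791.14 m.

791 metres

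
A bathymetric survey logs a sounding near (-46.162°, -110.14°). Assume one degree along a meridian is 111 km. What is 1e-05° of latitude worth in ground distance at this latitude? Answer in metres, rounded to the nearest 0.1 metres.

1e-05° × 111000 m/° = 1.11 m.

1.1 metres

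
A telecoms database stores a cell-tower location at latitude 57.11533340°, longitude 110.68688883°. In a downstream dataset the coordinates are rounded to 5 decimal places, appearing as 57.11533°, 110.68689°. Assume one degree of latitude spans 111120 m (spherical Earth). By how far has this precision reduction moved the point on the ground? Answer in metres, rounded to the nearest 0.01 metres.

0.38 metres

Δlat = 57.11533340 − 57.11533 = +0.00000340°; Δlon = 110.68688883 − 110.68689 = -0.00000117°.
N–S: 0.00000340° × 111120 m/° = 0.377808 m.
East–west at this latitude: -0.00000117° × 111120 × cos 57.1153° ≈ -0.00000117 × 60332.6 = -0.0705891 m.
Combined displacement = (0.377808² + 0.0705891²)^½ ≈ 0.384346 m.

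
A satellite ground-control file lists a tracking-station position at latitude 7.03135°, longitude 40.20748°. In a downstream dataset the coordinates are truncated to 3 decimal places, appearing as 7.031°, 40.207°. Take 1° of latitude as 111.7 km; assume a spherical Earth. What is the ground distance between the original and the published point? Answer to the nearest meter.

66 meters

The latitude changed by +0.00035° and the longitude by +0.00048°.
North–south shift: 0.00035 × 111700 = 39.095 m.
East–west at this latitude: 0.00048° × 111700 × cos 7.031° ≈ 0.00048 × 110860 = 53.2128 m.
Hypotenuse of the two orthogonal shifts: √(39.095² + 53.2128²) = 66.0305 m.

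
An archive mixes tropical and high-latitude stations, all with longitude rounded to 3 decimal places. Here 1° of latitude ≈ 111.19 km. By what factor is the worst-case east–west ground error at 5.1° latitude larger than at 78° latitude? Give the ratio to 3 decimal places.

Rounding to 3 decimal places leaves the longitude within ±0.0005° of the true value.
At 5.1°: 0.0005° × 111190 × cos 5.1° = 0.0005 × 111190 × 0.9960 ≈ 55.375 m.
Error at 78° = 0.0005° × 111190 × cos 78° ≈ 55.595 × 0.2079 = 11.559 m.
Ratio: 55.375 / 11.559 = cos 5.1° / cos 78° ≈ 4.7907.

4.791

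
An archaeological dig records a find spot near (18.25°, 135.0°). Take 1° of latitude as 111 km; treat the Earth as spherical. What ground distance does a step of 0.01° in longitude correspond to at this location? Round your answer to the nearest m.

1054 m

One degree of longitude here spans 111000 × cos 18.25° = 111000 × 0.9497 ≈ 105417 m; 0.01° of that is 1054.17 m.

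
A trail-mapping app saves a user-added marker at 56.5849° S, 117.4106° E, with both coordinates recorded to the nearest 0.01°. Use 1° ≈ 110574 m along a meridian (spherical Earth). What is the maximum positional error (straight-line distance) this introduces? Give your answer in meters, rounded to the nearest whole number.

631 meters

Rounding to 2 decimal places leaves each coordinate within ±0.005° of the true value.
N–S: 0.005° × 110574 m/° = 552.87 m.
E–W at 56.5849°: 0.005° × 110574 × cos 56.5849° = 0.005 × 110574 × 0.5507 ≈ 304.466 m.
Worst case both components are at the extreme and orthogonal: √(552.87² + 304.466²) ≈ 631.161 m.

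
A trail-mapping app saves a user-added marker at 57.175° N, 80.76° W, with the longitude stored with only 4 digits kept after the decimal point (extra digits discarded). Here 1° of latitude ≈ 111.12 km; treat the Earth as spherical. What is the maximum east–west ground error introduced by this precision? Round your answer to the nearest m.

Truncating at 4 decimal places can drop up to a full unit in the last place, so the longitude may be off by as much as 0.0001°.
One degree of longitude at 57.175° is 111120 × cos 57.175° ≈ 111120 × 0.5421 = 60235.4 m.
So at most 0.0001° × 60235.4 ≈ 6.02354 m east–west.

6 m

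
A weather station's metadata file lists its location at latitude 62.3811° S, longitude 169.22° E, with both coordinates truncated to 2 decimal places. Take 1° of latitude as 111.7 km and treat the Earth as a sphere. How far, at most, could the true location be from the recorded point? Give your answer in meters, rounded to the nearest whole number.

1231 meters

Truncating at 2 decimal places can drop up to a full unit in the last place, so each coordinate may be off by as much as 0.01°.
N–S: 0.01° × 111700 m/° = 1117 m.
Longitude error → 0.01 × 111700 × cos 62.3811° = 0.01 × 111700 × 0.4636 ≈ 517.828 m.
The two errors are perpendicular, so the maximum displacement is √(1117² + 517.828²) ≈ 1231.19 m.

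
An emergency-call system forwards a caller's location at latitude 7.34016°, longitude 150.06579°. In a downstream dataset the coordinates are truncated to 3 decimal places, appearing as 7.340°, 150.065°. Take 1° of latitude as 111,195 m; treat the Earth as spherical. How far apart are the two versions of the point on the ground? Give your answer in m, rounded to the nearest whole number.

The latitude changed by +0.00016° and the longitude by +0.00079°.
N–S: 0.00016° × 111195 m/° = 17.7912 m.
E–W at 7.34°: 0.00079° × 111195 × cos 7.34° = 0.00079 × 111195 × 0.9918 ≈ 87.1242 m.
Distance: √(17.7912² + 87.1242²) ≈ 88.9222 m.

89 m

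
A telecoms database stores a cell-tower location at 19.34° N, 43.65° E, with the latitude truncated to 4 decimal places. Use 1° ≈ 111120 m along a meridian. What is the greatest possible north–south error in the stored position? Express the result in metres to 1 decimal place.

11.1 metres

Truncating at 4 decimal places can drop up to a full unit in the last place, so the latitude may be off by as much as 0.0001°.
Along the meridian that is 0.0001° × 111120 m/° = 11.112 m.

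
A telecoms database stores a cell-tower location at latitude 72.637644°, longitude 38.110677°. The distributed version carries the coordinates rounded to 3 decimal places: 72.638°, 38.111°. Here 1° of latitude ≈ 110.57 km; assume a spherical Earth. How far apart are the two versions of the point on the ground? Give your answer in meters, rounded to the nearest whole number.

41 meters

The latitude changed by -0.000356° and the longitude by -0.000323°.
N–S: -0.000356° × 110570 m/° = -39.3629 m.
East–west at this latitude: -0.000323° × 110570 × cos 72.638° ≈ -0.000323 × 32995 = -10.6574 m.
Distance: √(39.3629² + 10.6574²) ≈ 40.7801 m.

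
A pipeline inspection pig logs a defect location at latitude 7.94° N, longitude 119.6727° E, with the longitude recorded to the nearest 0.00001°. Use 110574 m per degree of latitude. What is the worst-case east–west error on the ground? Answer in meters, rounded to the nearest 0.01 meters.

0.55 meters

Rounding to 5 decimal places leaves the longitude within ±5e-06° of the true value.
One degree of longitude at 7.94° is 110574 × cos 7.94° ≈ 110574 × 0.9904 = 109514 m.
So at most 5e-06° × 109514 ≈ 0.54757 m east–west.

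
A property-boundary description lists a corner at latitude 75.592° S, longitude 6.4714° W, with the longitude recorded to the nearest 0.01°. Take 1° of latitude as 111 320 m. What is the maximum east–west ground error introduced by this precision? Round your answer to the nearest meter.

138 meters

Rounding to 2 decimal places leaves the longitude within ±0.005° of the true value.
Parallels shrink by cos φ, so at 75.592° a degree of longitude is 111320 × 0.2488 ≈ 27699.2 m.
So at most 0.005° × 27699.2 ≈ 138.496 m east–west.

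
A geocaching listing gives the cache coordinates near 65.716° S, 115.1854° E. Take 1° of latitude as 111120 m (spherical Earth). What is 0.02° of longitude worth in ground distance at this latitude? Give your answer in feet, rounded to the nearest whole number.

At 65.716° a degree of longitude is 111120 × cos 65.716° ≈ 45699.2 m, so 0.02° corresponds to 913.984 m.
In feet: 913.984 m ÷ 0.3048 ≈ 2998.6 ft.

2999 feet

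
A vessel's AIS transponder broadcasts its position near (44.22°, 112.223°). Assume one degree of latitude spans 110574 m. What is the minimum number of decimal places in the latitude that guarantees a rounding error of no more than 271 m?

3

One degree of latitude covers 110574 m.
N decimal places → at most half a unit in the last place, 0.5 × 10⁻ᴺ° = 110574/2 × 10⁻ᴺ m.
Setting 55287 × 10⁻ᴺ ≤ 271 gives 10ᴺ ≥ 204, i.e. N ≥ 2.31.
N = 2 would give 553 m (too coarse); N = 3 gives 55.3 m ≤ 271 m.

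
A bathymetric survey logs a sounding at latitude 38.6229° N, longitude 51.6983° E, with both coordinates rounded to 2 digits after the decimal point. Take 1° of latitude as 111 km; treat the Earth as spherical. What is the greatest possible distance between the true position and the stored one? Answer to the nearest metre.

704 metres

Rounding to 2 decimal places leaves each coordinate within ±0.005° of the true value.
North–south component: 0.005° × 111000 = 555 m.
Longitude error → 0.005 × 111000 × cos 38.6229° = 0.005 × 111000 × 0.7813 ≈ 433.605 m.
The two errors are perpendicular, so the maximum displacement is √(555² + 433.605²) ≈ 704.3 m.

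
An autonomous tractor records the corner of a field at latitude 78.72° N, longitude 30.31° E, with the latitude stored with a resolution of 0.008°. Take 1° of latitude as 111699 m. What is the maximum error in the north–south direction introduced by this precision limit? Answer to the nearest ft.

1466 ft

With a 0.008° grid the true value lies within half a step, ±0.008°/2 = ±0.004°, of the stored one.
So the N–S error is at most 0.004 × 111699 = 446.796 m.
In feet: 446.796 m ÷ 0.3048 ≈ 1465.9 ft.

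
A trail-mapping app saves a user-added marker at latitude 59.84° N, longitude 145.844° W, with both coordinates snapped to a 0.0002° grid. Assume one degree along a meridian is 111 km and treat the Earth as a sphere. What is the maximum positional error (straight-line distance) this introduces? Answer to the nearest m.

With a 0.0002° grid the true value lies within half a step, ±0.0002°/2 = ±0.0001°, of the stored one.
North–south component: 0.0001° × 111000 = 11.1 m.
East–west component at 59.84°: 0.0001° × 111000 × cos 59.84° ≈ 0.0001 × 55768.2 ≈ 5.57682 m.
Combining orthogonally: (11.1² + 5.57682²)^½ ≈ 12.4222 m.

12 m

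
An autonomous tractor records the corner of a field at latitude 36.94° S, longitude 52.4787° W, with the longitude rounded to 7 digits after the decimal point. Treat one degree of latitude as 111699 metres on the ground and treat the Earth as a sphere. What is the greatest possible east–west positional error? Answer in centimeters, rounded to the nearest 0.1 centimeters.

Rounding to 7 decimal places leaves the longitude within ±5e-08° of the true value.
Parallels shrink by cos φ, so at 36.94° a degree of longitude is 111699 × 0.7993 ≈ 89277.1 m.
East–west error: 5e-08° × 89277.1 m/° ≈ 0.00446386 m.
That is 0.00446386 m = 0.44639 cm.

0.4 centimeters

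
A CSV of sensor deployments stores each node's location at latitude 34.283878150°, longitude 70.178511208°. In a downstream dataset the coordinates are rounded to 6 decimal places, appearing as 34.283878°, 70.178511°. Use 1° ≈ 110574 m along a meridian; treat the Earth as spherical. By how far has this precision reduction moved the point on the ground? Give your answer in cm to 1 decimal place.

Δlat = 34.283878150 − 34.283878 = +0.000000150°; Δlon = 70.178511208 − 70.178511 = +0.000000208°.
N–S: 0.000000150° × 110574 m/° = 0.0165861 m.
East–west at this latitude: 0.000000208° × 110574 × cos 34.2839° ≈ 0.000000208 × 91362.5 = 0.0190034 m.
Distance: √(0.0165861² + 0.0190034²) ≈ 0.0252236 m.
That is 0.0252236 m = 2.5224 cm.

2.5 cm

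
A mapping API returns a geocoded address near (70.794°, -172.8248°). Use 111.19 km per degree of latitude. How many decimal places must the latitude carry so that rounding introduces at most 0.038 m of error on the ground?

7 decimal places

One degree of latitude covers 111190 m.
Rounding to N decimal places gives at most 0.5 × 10⁻ᴺ degrees of error, i.e. 0.5 × 10⁻ᴺ × 111190 m.
Need 0.5 × 111190 × 10⁻ᴺ ≤ 0.038 → 10⁻ᴺ ≤ 6.835e-07, so N ≥ 6.17.
So 7 decimal places suffice (0.00556 m); 6 would allow up to 0.0556 m.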